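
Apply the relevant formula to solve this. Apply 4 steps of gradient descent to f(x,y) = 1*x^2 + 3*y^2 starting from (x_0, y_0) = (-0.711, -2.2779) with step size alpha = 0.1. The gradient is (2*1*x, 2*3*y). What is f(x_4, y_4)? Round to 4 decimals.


Gradient descent on f(x,y) = 1*x^2 + 3*y^2.
Starting point: (-0.711, -2.2779), alpha = 0.1
Step 1: grad_x = 2*1*-0.711 = -1.422, grad_y = 2*3*-2.2779 = -13.6674
  x_1 = -0.711 - 0.1*-1.422 = -0.5688
  y_1 = -2.2779 - 0.1*-13.6674 = -0.9112
Step 2: grad_x = 2*1*-0.5688 = -1.1376, grad_y = 2*3*-0.9112 = -5.467
  x_2 = -0.5688 - 0.1*-1.1376 = -0.455
  y_2 = -0.9112 - 0.1*-5.467 = -0.3645
Step 3: grad_x = 2*1*-0.455 = -0.9101, grad_y = 2*3*-0.3645 = -2.1868
  x_3 = -0.455 - 0.1*-0.9101 = -0.364
  y_3 = -0.3645 - 0.1*-2.1868 = -0.1458
Step 4: grad_x = 2*1*-0.364 = -0.7281, grad_y = 2*3*-0.1458 = -0.8747
  x_4 = -0.364 - 0.1*-0.7281 = -0.2912
  y_4 = -0.1458 - 0.1*-0.8747 = -0.0583
f(-0.2912, -0.0583) = 1*(-0.2912)^2 + 3*(-0.0583)^2 = 0.095


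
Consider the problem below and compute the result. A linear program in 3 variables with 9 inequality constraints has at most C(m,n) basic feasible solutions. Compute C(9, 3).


Each vertex corresponds to some choice of n active constraints out of m, so the number of vertices is at most C(m, n) = m! / (n!(m-n)!).
m = 9, n = 3
Numerator: 9 * 8 * 7
Denominator: 3! = 6
C(9, 3) = 84


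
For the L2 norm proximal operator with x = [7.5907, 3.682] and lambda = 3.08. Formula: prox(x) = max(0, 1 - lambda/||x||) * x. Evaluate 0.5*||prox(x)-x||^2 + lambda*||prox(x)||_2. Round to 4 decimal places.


Step 1: Compute ||x||.
||x|| = 8.4366
Step 2: Compute scaling factor.
scale = max(0, 1 - 3.08/8.4366) = 0.6349
Step 3: prox(x) = [4.8195, 2.3378]
||prox(x)|| = 5.3566
Step 4: Proximal objective.
0.5*||prox-x||^2 = 4.7432
lambda*||prox|| = 16.4983
Total = 21.2415


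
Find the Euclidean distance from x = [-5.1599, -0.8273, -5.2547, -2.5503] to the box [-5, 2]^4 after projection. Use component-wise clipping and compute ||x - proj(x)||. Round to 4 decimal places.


Project each component onto [-5, 2].
clip(-5.1599) = -5.0, clip(-0.8273) = -0.8273, clip(-5.2547) = -5.0, clip(-2.5503) = -2.5503
Projection = [-5.0, -0.8273, -5.0, -2.5503]
Squared diffs: [0.0256, 0.0, 0.0649, 0.0]
Distance = sqrt(0.0905) = 0.3007


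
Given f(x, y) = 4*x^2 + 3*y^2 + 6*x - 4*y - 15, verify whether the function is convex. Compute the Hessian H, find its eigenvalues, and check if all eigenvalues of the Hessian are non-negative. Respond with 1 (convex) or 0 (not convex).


The Hessian of f(x,y) = 4*x^2 + 3*y^2 + 6*x - 4*y - 15 is:
H = [[8, 0], [0, 6]]
Trace = 8 + 6 = 14
Determinant = 8*6 - (0)^2 = 48
Discriminant = (14)^2 - 4*48 = 4.0
Eigenvalues: lambda_1 = 6.0, lambda_2 = 8.0
The function is convex.

1


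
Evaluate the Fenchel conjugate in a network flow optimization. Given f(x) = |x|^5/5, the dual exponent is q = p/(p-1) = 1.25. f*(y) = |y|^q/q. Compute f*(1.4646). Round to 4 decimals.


The conjugate exponent q satisfies 1/p + 1/q = 1.
p = 5, so q = 5/(5 - 1) = 1.25
|y|^q = 1.4646^1.25 = 1.6112
f*(1.4646) = 1.6112 / 1.25 = 1.289


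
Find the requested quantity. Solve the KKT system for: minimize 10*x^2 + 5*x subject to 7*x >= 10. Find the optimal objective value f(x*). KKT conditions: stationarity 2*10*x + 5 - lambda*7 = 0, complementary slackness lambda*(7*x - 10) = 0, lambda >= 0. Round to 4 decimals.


Step 1: Try lambda = 0 (constraint inactive).
x_unc = -5/(2*10) = -0.25
Check: 7*-0.25 = -1.75 < 10 -- violated!
Step 2: Constraint must be active: 7*x = 10
x* = 10/7 = 1.4286 (rounded; the exact value 10/7 is used below)
lambda = (2*10*(10/7) + 5)/7 = 4.7959
Step 3: Compute optimal value.
f(x*) = 10*(10/7)^2 + 5*(10/7) = 27.551


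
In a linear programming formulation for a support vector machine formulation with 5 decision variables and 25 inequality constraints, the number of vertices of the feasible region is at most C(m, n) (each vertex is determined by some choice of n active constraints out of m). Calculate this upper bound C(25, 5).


Each vertex corresponds to some choice of n active constraints out of m, so the number of vertices is at most C(m, n) = m! / (n!(m-n)!).
m = 25, n = 5
Numerator: 25 * 24 * 23 * 22 * 21
Denominator: 5! = 120
C(25, 5) = 53130


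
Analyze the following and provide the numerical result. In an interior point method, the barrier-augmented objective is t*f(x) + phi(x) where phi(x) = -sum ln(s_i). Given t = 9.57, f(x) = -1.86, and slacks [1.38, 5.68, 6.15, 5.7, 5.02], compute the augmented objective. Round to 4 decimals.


Step 1: Compute log-barrier.
ln values: [0.3221, 1.737, 1.8165, 1.7405, 1.6134]
phi = -(0.3221 + 1.737 + 1.8165 + 1.7405 + 1.6134) = -7.2294
Step 2: Compute augmented objective.
t*f(x) = 9.57*-1.86 = -17.8002
Total = -17.8002 - 7.2294 = -25.0296


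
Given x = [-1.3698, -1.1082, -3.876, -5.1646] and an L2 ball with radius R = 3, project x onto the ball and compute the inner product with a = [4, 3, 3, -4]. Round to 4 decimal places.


Step 1: Compute ||x|| (intermediates to 6 decimals).
||x|| = sqrt((-1.3698)^2 + (-1.1082)^2 + (-3.876)^2 + (-5.1646)^2) = 6.69335
Step 2: Project.
Since ||x|| > R, scale = R/||x|| = 3/6.69335 = 0.448206, proj(x) = scale * x
proj(x) = [-0.613953, -0.496702, -1.737246, -2.314805]
Step 3: Dot product.
a^T * proj(x) = 4*(-0.613953) + 3*(-0.496702) + 3*(-1.737246) - 4*(-2.314805) = 0.1016


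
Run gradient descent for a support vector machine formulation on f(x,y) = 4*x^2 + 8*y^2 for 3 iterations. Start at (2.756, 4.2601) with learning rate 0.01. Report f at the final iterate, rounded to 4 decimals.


Gradient descent on f(x,y) = 4*x^2 + 8*y^2.
Starting point: (2.756, 4.2601), alpha = 0.01
Step 1: grad_x = 2*4*2.756 = 22.048, grad_y = 2*8*4.2601 = 68.1616
  x_1 = 2.756 - 0.01*22.048 = 2.5355
  y_1 = 4.2601 - 0.01*68.1616 = 3.5785
Step 2: grad_x = 2*4*2.5355 = 20.2842, grad_y = 2*8*3.5785 = 57.2557
  x_2 = 2.5355 - 0.01*20.2842 = 2.3327
  y_2 = 3.5785 - 0.01*57.2557 = 3.0059
Step 3: grad_x = 2*4*2.3327 = 18.6614, grad_y = 2*8*3.0059 = 48.0948
  x_3 = 2.3327 - 0.01*18.6614 = 2.1461
  y_3 = 3.0059 - 0.01*48.0948 = 2.525
f(2.1461, 2.525) = 4*2.1461^2 + 8*2.525^2 = 69.4265


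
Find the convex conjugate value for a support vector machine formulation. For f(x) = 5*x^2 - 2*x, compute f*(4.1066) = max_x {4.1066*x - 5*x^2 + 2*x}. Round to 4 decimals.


f*(y) = sup_x {y*x - a*x^2 - b*x} = sup_x {(y-b)*x - a*x^2}
FOC: (y - b) - 2a*x = 0 => x* = (y - b)/(2a)
x* = (4.1066 + 2)/(2*5) = 0.6107
f*(4.1066) = (y-b)^2/(4a) = (4.1066 + 2)^2/(4*5)
= 37.2906/20 = 1.8645


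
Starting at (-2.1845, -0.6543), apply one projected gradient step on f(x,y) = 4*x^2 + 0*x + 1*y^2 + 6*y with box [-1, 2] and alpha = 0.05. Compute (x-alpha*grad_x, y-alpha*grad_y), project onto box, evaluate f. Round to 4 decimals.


Step 1: Compute gradient at (-2.1845, -0.6543).
grad_x = 2*4*-2.1845 + 0 = -17.476
grad_y = 2*1*-0.6543 + 6 = 4.6914
Step 2: Gradient step.
x_raw = -2.1845 - 0.05*-17.476 = -1.3107
y_raw = -0.6543 - 0.05*4.6914 = -0.8889
Step 3: Project onto [-1, 2].
x_proj = clip(-1.3107) = -1.0
y_proj = clip(-0.8889) = -0.8889
Step 4: Evaluate f.
f(-1.0, -0.8889) = -0.5431


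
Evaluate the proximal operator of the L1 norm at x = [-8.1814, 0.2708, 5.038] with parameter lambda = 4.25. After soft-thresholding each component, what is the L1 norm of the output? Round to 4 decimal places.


Soft-thresholding with lambda = 4.25:
prox(-8.1814) = sign(-8.1814)*max(|-8.1814| - 4.25, 0) = -3.9314
prox(0.2708) = sign(0.2708)*max(|0.2708| - 4.25, 0) = 0.0
prox(5.038) = sign(5.038)*max(|5.038| - 4.25, 0) = 0.788
prox(x) = [-3.9314, 0.0, 0.788]
||prox(x)||_1 = 3.9314 + 0.0 + 0.788 = 4.7194


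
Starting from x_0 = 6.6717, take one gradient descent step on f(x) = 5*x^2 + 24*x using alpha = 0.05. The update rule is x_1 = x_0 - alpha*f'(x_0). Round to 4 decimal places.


We compute the gradient at x_0 and apply the update.
f'(x) = 10*x + 24
f'(6.6717) = 10*6.6717 + 24 = 90.717
x_1 = 6.6717 - 0.05*90.717 = 2.1359


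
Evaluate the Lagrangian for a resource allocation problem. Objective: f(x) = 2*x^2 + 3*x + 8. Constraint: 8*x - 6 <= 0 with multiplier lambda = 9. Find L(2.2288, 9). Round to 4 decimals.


Step 1: Evaluate f(x).
f(2.2288) = 2*2.2288^2 + 3*2.2288 + 8 = 24.6215
Step 2: Evaluate g(x).
g(2.2288) = 8*2.2288 - 6 = 11.8304
Step 3: Compute Lagrangian.
L = 24.6215 + 9*11.8304 = 131.0951


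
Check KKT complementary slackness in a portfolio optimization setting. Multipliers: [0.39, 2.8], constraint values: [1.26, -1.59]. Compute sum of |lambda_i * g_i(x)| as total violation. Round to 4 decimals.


KKT complementary slackness check:
lambda_1 * g_1 = 0.39 * 1.26 = 0.4914
lambda_2 * g_2 = 2.8 * -1.59 = -4.452
Total violation = 0.4914 + 4.452 = 4.9434


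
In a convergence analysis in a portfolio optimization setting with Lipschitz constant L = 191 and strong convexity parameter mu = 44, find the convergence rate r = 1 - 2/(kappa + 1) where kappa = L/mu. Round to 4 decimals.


Step 1: Compute the condition number.
kappa = L/mu = 191/44 = 4.3409
Step 2: Compute the convergence rate.
r = 1 - 2/(kappa + 1) = 1 - 2*mu/(L + mu) = (L - mu)/(L + mu) = 147/235 = 0.6255


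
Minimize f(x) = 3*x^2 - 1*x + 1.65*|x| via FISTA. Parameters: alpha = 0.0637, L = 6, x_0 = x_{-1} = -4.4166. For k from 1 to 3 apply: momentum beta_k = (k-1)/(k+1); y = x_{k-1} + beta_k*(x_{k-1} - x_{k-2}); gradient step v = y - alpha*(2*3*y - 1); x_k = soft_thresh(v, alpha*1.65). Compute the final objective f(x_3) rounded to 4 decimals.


FISTA on f(x) = 3*x^2 - 1*x + 1.65*|x|
L = 6, alpha = 0.0637
Iteration 1: beta = 0.0, y = -4.4166 + 0.0*(-4.4166 + 4.4166) = -4.4166
  grad(y) = -27.4996, v = y - alpha*grad = -2.6649
  prox(v) = soft_thresh(-2.6649, 0.1051) = -2.5598
Iteration 2: beta = 0.3333, y = -2.5598 + 0.3333*(-2.5598 + 4.4166) = -1.9408
  grad(y) = -12.645, v = y - alpha*grad = -1.1353
  prox(v) = soft_thresh(-1.1353, 0.1051) = -1.0302
Iteration 3: beta = 0.5, y = -1.0302 + 0.5*(-1.0302 + 2.5598) = -0.2655
  grad(y) = -2.5928, v = y - alpha*grad = -0.1003
  prox(v) = soft_thresh(-0.1003, 0.1051) = 0.0
f(x_3) = 3*0.0^2 - 1*0.0 + 1.65*|0.0| = 0.0


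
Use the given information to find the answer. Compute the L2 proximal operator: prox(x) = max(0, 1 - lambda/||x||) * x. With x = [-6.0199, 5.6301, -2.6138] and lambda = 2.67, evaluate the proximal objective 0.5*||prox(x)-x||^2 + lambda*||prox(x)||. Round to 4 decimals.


Step 1: Compute ||x||.
||x|| = 8.6469
Step 2: Compute scaling factor.
scale = max(0, 1 - 2.67/8.6469) = 0.6912
Step 3: prox(x) = [-4.1611, 3.8916, -1.8067]
||prox(x)|| = 5.9769
Step 4: Proximal objective.
0.5*||prox-x||^2 = 3.5645
lambda*||prox|| = 15.9583
Total = 19.5228


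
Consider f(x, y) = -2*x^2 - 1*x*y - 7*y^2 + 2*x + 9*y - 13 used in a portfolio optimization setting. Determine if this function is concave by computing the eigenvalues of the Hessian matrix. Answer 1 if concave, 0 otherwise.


The Hessian of f(x,y) = -2*x^2 - 1*x*y - 7*y^2 + 2*x + 9*y - 13 is:
H = [[-4, -1], [-1, -14]]
Trace = -4 - 14 = -18
Determinant = -4*-14 - (-1)^2 = 55
Discriminant = (-18)^2 - 4*55 = 104.0
Eigenvalues: lambda_1 = -14.099, lambda_2 = -3.901
The function is concave.

1


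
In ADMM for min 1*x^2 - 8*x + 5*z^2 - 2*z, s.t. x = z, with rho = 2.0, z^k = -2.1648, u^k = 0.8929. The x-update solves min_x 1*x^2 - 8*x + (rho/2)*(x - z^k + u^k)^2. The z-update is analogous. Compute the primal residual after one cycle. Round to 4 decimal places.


ADMM iteration with rho = 2.0, z^k = -2.1648, u^k = 0.8929
Step 1: x-update.
Minimize 1*x^2 - 8*x + (2.0/2)*(x + 2.1648 + 0.8929)^2
FOC: (2*1 + 2.0)*x = 8 + 2.0*(-2.1648 - 0.8929)
x^{k+1} = 0.4712
Step 2: z-update.
Minimize 5*z^2 - 2*z + (2.0/2)*(0.4712 - z + 0.8929)^2
FOC: (2*5 + 2.0)*z = 2 + 2.0*(0.4712 + 0.8929)
z^{k+1} = 0.394
Step 3: u-update.
u^{k+1} = 0.8929 + 0.4712 - 0.394 = 0.97
Step 4: Primal residual = |0.4712 - 0.394| = 0.0771


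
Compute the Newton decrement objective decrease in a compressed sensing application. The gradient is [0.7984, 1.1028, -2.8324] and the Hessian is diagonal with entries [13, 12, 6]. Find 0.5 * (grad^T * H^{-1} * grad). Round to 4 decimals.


Step 1: H is diagonal, so H^(-1) * g = [0.0614, 0.0919, -0.4721].
Step 2: g^T H^(-1) g = sum_i g_i^2 / H_ii
  = (0.7984)^2/13 + (1.1028)^2/12 + (-2.8324)^2/6
  = 0.049 + 0.1013 + 1.3371 = 1.4875
Step 3: Objective decrease = 0.5 * g^T H^(-1) g = 0.7437


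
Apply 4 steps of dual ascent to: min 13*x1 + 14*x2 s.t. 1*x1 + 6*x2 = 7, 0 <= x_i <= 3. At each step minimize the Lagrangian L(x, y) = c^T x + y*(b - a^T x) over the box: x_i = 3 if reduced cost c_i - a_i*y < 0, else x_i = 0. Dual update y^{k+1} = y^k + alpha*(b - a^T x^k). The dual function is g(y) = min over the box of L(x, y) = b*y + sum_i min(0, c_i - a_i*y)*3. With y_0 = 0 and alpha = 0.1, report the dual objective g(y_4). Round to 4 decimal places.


Dual ascent for LP: min 13*x1 + 14*x2, 1*x1 + 6*x2 = 7, 0 <= x_i <= 3
Step 1: y^k = 0.0, reduced costs: (13.0, 14.0)
  x^k = (0.0, 0.0), subgradient = b - a^T x = 7.0
  y^{k+1} = 0.0 + 0.1*7.0 = 0.7
Step 2: y^k = 0.7, reduced costs: (12.3, 9.8)
  x^k = (0.0, 0.0), subgradient = b - a^T x = 7.0
  y^{k+1} = 0.7 + 0.1*7.0 = 1.4
Step 3: y^k = 1.4, reduced costs: (11.6, 5.6)
  x^k = (0.0, 0.0), subgradient = b - a^T x = 7.0
  y^{k+1} = 1.4 + 0.1*7.0 = 2.1
Step 4: y^k = 2.1, reduced costs: (10.9, 1.4)
  x^k = (0.0, 0.0), subgradient = b - a^T x = 7.0
  y^{k+1} = 2.1 + 0.1*7.0 = 2.8
Dual objective at y_4 = 2.8: reduced costs (10.2, -2.8), box minimizer x = (0.0, 3.0)
g(y_4) = b*y + (c1 - a1*y)*x1 + (c2 - a2*y)*x2 = 7*2.8 + 10.2*0.0 + (-2.8)*3.0 = 19.6 + 0.0 - 8.4 = 11.2


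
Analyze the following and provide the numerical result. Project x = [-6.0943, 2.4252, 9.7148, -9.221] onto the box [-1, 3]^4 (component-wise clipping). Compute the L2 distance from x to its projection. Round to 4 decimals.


Project each component onto [-1, 3].
clip(-6.0943) = -1.0, clip(2.4252) = 2.4252, clip(9.7148) = 3.0, clip(-9.221) = -1.0
Projection = [-1.0, 2.4252, 3.0, -1.0]
Squared diffs: [25.9519, 0.0, 45.0885, 67.5848]
Distance = sqrt(138.6252) = 11.7739


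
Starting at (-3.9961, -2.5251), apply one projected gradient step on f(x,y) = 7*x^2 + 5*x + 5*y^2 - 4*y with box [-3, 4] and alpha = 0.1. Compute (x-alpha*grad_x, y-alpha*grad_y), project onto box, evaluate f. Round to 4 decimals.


Step 1: Compute gradient at (-3.9961, -2.5251).
grad_x = 2*7*-3.9961 + 5 = -50.9454
grad_y = 2*5*-2.5251 - 4 = -29.251
Step 2: Gradient step.
x_raw = -3.9961 - 0.1*-50.9454 = 1.0984
y_raw = -2.5251 - 0.1*-29.251 = 0.4
Step 3: Project onto [-3, 4].
x_proj = clip(1.0984) = 1.0984
y_proj = clip(0.4) = 0.4
Step 4: Evaluate f.
f(1.0984, 0.4) = 13.1382


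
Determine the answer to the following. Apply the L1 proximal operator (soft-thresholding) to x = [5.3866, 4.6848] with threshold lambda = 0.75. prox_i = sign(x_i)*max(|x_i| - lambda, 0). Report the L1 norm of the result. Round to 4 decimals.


Soft-thresholding with lambda = 0.75:
prox(5.3866) = sign(5.3866)*max(|5.3866| - 0.75, 0) = 4.6366
prox(4.6848) = sign(4.6848)*max(|4.6848| - 0.75, 0) = 3.9348
prox(x) = [4.6366, 3.9348]
||prox(x)||_1 = 4.6366 + 3.9348 = 8.5714


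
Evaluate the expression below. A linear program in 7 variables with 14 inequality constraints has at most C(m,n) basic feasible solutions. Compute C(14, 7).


Each vertex corresponds to some choice of n active constraints out of m, so the number of vertices is at most C(m, n) = m! / (n!(m-n)!).
m = 14, n = 7
Numerator: 14 * 13 * 12 * 11 * 10 * 9 * 8
Denominator: 7! = 5040
C(14, 7) = 3432


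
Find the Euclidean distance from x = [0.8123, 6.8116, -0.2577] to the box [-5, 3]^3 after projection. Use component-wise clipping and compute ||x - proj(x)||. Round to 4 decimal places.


Project each component onto [-5, 3].
clip(0.8123) = 0.8123, clip(6.8116) = 3.0, clip(-0.2577) = -0.2577
Projection = [0.8123, 3.0, -0.2577]
Squared diffs: [0.0, 14.5283, 0.0]
Distance = sqrt(14.5283) = 3.8116


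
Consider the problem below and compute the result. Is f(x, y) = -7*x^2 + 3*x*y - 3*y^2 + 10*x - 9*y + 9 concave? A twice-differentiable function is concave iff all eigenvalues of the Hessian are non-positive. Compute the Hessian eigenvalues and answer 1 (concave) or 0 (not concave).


The Hessian of f(x,y) = -7*x^2 + 3*x*y - 3*y^2 + 10*x - 9*y + 9 is:
H = [[-14, 3], [3, -6]]
Trace = -14 - 6 = -20
Determinant = -14*-6 - (3)^2 = 75
Discriminant = (-20)^2 - 4*75 = 100.0
Eigenvalues: lambda_1 = -15.0, lambda_2 = -5.0
The function is concave.

1


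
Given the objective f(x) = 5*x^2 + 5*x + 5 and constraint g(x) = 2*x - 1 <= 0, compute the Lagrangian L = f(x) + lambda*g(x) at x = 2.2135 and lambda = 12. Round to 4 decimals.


Step 1: Evaluate f(x).
f(2.2135) = 5*2.2135^2 + 5*2.2135 + 5 = 40.5654
Step 2: Evaluate g(x).
g(2.2135) = 2*2.2135 - 1 = 3.427
Step 3: Compute Lagrangian.
L = 40.5654 + 12*3.427 = 81.6894


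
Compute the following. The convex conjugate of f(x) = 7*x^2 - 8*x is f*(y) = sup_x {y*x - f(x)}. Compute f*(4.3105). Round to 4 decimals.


f*(y) = sup_x {y*x - a*x^2 - b*x} = sup_x {(y-b)*x - a*x^2}
FOC: (y - b) - 2a*x = 0 => x* = (y - b)/(2a)
x* = (4.3105 + 8)/(2*7) = 0.8793
f*(4.3105) = (y-b)^2/(4a) = (4.3105 + 8)^2/(4*7)
= 151.5484/28 = 5.4124


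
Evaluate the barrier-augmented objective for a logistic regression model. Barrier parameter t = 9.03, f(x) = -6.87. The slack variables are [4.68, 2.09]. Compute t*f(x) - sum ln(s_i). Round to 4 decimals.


Step 1: Compute log-barrier.
ln values: [1.5433, 0.7372]
phi = -(1.5433 + 0.7372) = -2.2805
Step 2: Compute augmented objective.
t*f(x) = 9.03*-6.87 = -62.0361
Total = -62.0361 - 2.2805 = -64.3166


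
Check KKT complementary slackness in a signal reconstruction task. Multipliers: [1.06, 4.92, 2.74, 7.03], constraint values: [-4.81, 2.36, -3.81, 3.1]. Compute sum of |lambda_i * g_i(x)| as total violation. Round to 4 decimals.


KKT complementary slackness check:
lambda_1 * g_1 = 1.06 * -4.81 = -5.0986
lambda_2 * g_2 = 4.92 * 2.36 = 11.6112
lambda_3 * g_3 = 2.74 * -3.81 = -10.4394
lambda_4 * g_4 = 7.03 * 3.1 = 21.793
Total violation = 5.0986 + 11.6112 + 10.4394 + 21.793 = 48.9422


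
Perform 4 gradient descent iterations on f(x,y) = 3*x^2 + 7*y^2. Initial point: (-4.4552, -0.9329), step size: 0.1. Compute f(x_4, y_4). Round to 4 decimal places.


Gradient descent on f(x,y) = 3*x^2 + 7*y^2.
Starting point: (-4.4552, -0.9329), alpha = 0.1
Step 1: grad_x = 2*3*-4.4552 = -26.7312, grad_y = 2*7*-0.9329 = -13.0606
  x_1 = -4.4552 - 0.1*-26.7312 = -1.7821
  y_1 = -0.9329 - 0.1*-13.0606 = 0.3732
Step 2: grad_x = 2*3*-1.7821 = -10.6925, grad_y = 2*7*0.3732 = 5.2242
  x_2 = -1.7821 - 0.1*-10.6925 = -0.7128
  y_2 = 0.3732 - 0.1*5.2242 = -0.1493
Step 3: grad_x = 2*3*-0.7128 = -4.277, grad_y = 2*7*-0.1493 = -2.0897
  x_3 = -0.7128 - 0.1*-4.277 = -0.2851
  y_3 = -0.1493 - 0.1*-2.0897 = 0.0597
Step 4: grad_x = 2*3*-0.2851 = -1.7108, grad_y = 2*7*0.0597 = 0.8359
  x_4 = -0.2851 - 0.1*-1.7108 = -0.1141
  y_4 = 0.0597 - 0.1*0.8359 = -0.0239
f(-0.1141, -0.0239) = 3*(-0.1141)^2 + 7*(-0.0239)^2 = 0.043


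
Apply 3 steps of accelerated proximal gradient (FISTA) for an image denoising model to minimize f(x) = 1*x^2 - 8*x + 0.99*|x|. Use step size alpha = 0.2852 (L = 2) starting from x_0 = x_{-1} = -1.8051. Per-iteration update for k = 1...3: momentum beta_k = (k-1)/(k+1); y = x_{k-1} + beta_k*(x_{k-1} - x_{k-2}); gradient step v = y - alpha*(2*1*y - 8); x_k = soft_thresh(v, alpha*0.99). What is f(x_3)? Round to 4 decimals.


FISTA on f(x) = 1*x^2 - 8*x + 0.99*|x|
L = 2, alpha = 0.2852
Iteration 1: beta = 0.0, y = -1.8051 + 0.0*(-1.8051 + 1.8051) = -1.8051
  grad(y) = -11.6102, v = y - alpha*grad = 1.5061
  prox(v) = soft_thresh(1.5061, 0.2823) = 1.2238
Iteration 2: beta = 0.3333, y = 1.2238 + 0.3333*(1.2238 + 1.8051) = 2.2334
  grad(y) = -3.5332, v = y - alpha*grad = 3.2411
  prox(v) = soft_thresh(3.2411, 0.2823) = 2.9587
Iteration 3: beta = 0.5, y = 2.9587 + 0.5*(2.9587 - 1.2238) = 3.8262
  grad(y) = -0.3476, v = y - alpha*grad = 3.9253
  prox(v) = soft_thresh(3.9253, 0.2823) = 3.643
f(x_3) = 1*3.643^2 - 8*3.643 + 0.99*|3.643| = -12.266


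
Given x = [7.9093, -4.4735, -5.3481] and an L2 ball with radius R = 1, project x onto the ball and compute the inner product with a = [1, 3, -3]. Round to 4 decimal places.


Step 1: Compute ||x|| (intermediates to 6 decimals).
||x|| = sqrt(7.9093^2 + (-4.4735)^2 + (-5.3481)^2) = 10.543785
Step 2: Project.
Since ||x|| > R, scale = R/||x|| = 1/10.543785 = 0.094843, proj(x) = scale * x
proj(x) = [0.750142, -0.42428, -0.50723]
Step 3: Dot product.
a^T * proj(x) = 1*0.750142 + 3*(-0.42428) - 3*(-0.50723) = 0.999


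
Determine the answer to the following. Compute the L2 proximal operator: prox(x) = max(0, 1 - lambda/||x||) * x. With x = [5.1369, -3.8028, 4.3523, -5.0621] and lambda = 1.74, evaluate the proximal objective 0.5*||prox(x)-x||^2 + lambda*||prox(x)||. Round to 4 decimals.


Step 1: Compute ||x||.
||x|| = 9.2421
Step 2: Compute scaling factor.
scale = max(0, 1 - 1.74/9.2421) = 0.8117
Step 3: prox(x) = [4.1698, -3.0869, 3.5329, -4.1091]
||prox(x)|| = 7.5021
Step 4: Proximal objective.
0.5*||prox-x||^2 = 1.5138
lambda*||prox|| = 13.0537
Total = 14.5675


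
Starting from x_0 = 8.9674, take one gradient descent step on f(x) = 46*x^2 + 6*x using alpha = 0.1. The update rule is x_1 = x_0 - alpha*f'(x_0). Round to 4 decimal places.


We compute the gradient at x_0 and apply the update.
f'(x) = 92*x + 6
f'(8.9674) = 92*8.9674 + 6 = 831.0008
x_1 = 8.9674 - 0.1*831.0008 = -74.1327


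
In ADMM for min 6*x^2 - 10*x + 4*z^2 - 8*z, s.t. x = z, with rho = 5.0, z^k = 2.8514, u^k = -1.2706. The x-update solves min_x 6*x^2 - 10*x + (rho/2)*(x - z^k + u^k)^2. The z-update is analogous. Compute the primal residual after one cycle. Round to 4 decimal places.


ADMM iteration with rho = 5.0, z^k = 2.8514, u^k = -1.2706
Step 1: x-update.
Minimize 6*x^2 - 10*x + (5.0/2)*(x - 2.8514 - 1.2706)^2
FOC: (2*6 + 5.0)*x = 10 + 5.0*(2.8514 + 1.2706)
x^{k+1} = 1.8006
Step 2: z-update.
Minimize 4*z^2 - 8*z + (5.0/2)*(1.8006 - z - 1.2706)^2
FOC: (2*4 + 5.0)*z = 8 + 5.0*(1.8006 - 1.2706)
z^{k+1} = 0.8192
Step 3: u-update.
u^{k+1} = -1.2706 + 1.8006 - 0.8192 = -0.2892
Step 4: Primal residual = |1.8006 - 0.8192| = 0.9814


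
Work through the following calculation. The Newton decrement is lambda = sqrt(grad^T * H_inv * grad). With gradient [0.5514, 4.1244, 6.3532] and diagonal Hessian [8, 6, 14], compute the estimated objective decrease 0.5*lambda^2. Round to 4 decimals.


Step 1: H is diagonal, so H^(-1) * g = [0.0689, 0.6874, 0.4538].
Step 2: g^T H^(-1) g = sum_i g_i^2 / H_ii
  = (0.5514)^2/8 + (4.1244)^2/6 + (6.3532)^2/14
  = 0.038 + 2.8351 + 2.8831 = 5.7562
Step 3: Objective decrease = 0.5 * g^T H^(-1) g = 2.8781


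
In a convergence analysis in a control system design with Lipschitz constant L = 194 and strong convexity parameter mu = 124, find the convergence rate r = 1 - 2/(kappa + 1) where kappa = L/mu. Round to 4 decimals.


Step 1: Compute the condition number.
kappa = L/mu = 194/124 = 1.5645
Step 2: Compute the convergence rate.
r = 1 - 2/(kappa + 1) = 1 - 2*mu/(L + mu) = (L - mu)/(L + mu) = 70/318 = 0.2201


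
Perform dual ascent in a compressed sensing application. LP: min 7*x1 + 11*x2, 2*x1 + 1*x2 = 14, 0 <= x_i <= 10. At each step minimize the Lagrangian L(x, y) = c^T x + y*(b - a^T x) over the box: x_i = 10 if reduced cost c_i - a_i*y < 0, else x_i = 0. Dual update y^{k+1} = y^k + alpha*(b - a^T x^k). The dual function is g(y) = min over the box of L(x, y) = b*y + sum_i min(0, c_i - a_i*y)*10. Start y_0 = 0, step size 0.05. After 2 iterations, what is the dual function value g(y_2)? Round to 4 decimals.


Dual ascent for LP: min 7*x1 + 11*x2, 2*x1 + 1*x2 = 14, 0 <= x_i <= 10
Step 1: y^k = 0.0, reduced costs: (7.0, 11.0)
  x^k = (0.0, 0.0), subgradient = b - a^T x = 14.0
  y^{k+1} = 0.0 + 0.05*14.0 = 0.7
Step 2: y^k = 0.7, reduced costs: (5.6, 10.3)
  x^k = (0.0, 0.0), subgradient = b - a^T x = 14.0
  y^{k+1} = 0.7 + 0.05*14.0 = 1.4
Dual objective at y_2 = 1.4: reduced costs (4.2, 9.6), box minimizer x = (0.0, 0.0)
g(y_2) = b*y + (c1 - a1*y)*x1 + (c2 - a2*y)*x2 = 14*1.4 + 4.2*0.0 + 9.6*0.0 = 19.6 + 0.0 + 0.0 = 19.6


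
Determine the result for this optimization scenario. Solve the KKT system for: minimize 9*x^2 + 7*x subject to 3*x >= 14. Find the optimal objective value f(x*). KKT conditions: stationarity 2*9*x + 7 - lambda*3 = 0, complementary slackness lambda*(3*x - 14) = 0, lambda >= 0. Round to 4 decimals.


Step 1: Try lambda = 0 (constraint inactive).
x_unc = -7/(2*9) = -0.3889
Check: 3*-0.3889 = -1.1667 < 14 -- violated!
Step 2: Constraint must be active: 3*x = 14
x* = 14/3 = 4.6667 (rounded; the exact value 14/3 is used below)
lambda = (2*9*(14/3) + 7)/3 = 30.3333
Step 3: Compute optimal value.
f(x*) = 9*(14/3)^2 + 7*(14/3) = 228.6667


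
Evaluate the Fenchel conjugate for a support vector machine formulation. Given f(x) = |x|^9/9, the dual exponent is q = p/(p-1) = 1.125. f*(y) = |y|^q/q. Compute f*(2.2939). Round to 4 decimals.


The conjugate exponent q satisfies 1/p + 1/q = 1.
p = 9, so q = 9/(9 - 1) = 1.125
|y|^q = 2.2939^1.125 = 2.5448
f*(2.2939) = 2.5448 / 1.125 = 2.262


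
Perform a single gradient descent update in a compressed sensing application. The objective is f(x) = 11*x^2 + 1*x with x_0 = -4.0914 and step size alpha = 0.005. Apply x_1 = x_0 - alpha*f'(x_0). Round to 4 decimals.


We compute the gradient at x_0 and apply the update.
f'(x) = 22*x + 1
f'(-4.0914) = 22*-4.0914 + 1 = -89.0108
x_1 = -4.0914 - 0.005*-89.0108 = -3.6463


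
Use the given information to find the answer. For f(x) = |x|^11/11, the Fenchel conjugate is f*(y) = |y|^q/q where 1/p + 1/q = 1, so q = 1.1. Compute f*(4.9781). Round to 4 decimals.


The conjugate exponent q satisfies 1/p + 1/q = 1.
p = 11, so q = 11/(11 - 1) = 1.1
|y|^q = 4.9781^1.1 = 5.8448
f*(4.9781) = 5.8448 / 1.1 = 5.3135


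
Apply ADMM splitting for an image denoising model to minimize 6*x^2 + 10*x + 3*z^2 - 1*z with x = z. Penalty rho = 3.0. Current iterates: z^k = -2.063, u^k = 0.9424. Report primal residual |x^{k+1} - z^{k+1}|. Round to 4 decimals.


ADMM iteration with rho = 3.0, z^k = -2.063, u^k = 0.9424
Step 1: x-update.
Minimize 6*x^2 + 10*x + (3.0/2)*(x + 2.063 + 0.9424)^2
FOC: (2*6 + 3.0)*x = -10 + 3.0*(-2.063 - 0.9424)
x^{k+1} = -1.2677
Step 2: z-update.
Minimize 3*z^2 - 1*z + (3.0/2)*(-1.2677 - z + 0.9424)^2
FOC: (2*3 + 3.0)*z = 1 + 3.0*(-1.2677 + 0.9424)
z^{k+1} = 0.0027
Step 3: u-update.
u^{k+1} = 0.9424 - 1.2677 - 0.0027 = -0.328
Step 4: Primal residual = |-1.2677 - 0.0027| = 1.2704


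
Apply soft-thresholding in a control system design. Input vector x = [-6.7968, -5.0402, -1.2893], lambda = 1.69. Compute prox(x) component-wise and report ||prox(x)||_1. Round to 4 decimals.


Soft-thresholding with lambda = 1.69:
prox(-6.7968) = sign(-6.7968)*max(|-6.7968| - 1.69, 0) = -5.1068
prox(-5.0402) = sign(-5.0402)*max(|-5.0402| - 1.69, 0) = -3.3502
prox(-1.2893) = sign(-1.2893)*max(|-1.2893| - 1.69, 0) = 0.0
prox(x) = [-5.1068, -3.3502, 0.0]
||prox(x)||_1 = 5.1068 + 3.3502 + 0.0 = 8.457


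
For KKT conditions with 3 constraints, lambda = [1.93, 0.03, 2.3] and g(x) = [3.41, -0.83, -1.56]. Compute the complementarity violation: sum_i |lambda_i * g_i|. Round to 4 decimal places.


KKT complementary slackness check:
lambda_1 * g_1 = 1.93 * 3.41 = 6.5813
lambda_2 * g_2 = 0.03 * -0.83 = -0.0249
lambda_3 * g_3 = 2.3 * -1.56 = -3.588
Total violation = 6.5813 + 0.0249 + 3.588 = 10.1942


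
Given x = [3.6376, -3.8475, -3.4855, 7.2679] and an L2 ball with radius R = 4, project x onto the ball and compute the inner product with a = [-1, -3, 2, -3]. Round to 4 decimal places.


Step 1: Compute ||x|| (intermediates to 6 decimals).
||x|| = sqrt(3.6376^2 + (-3.8475)^2 + (-3.4855)^2 + 7.2679^2) = 9.643986
Step 2: Project.
Since ||x|| > R, scale = R/||x|| = 4/9.643986 = 0.414766, proj(x) = scale * x
proj(x) = [1.508753, -1.595812, -1.445667, 3.014478]
Step 3: Dot product.
a^T * proj(x) = -1*1.508753 - 3*(-1.595812) + 2*(-1.445667) - 3*3.014478 = -8.6561


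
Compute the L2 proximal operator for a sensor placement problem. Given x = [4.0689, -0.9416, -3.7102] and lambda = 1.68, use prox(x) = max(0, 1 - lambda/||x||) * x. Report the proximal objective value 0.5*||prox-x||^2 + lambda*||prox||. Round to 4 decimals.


Step 1: Compute ||x||.
||x|| = 5.5864
Step 2: Compute scaling factor.
scale = max(0, 1 - 1.68/5.5864) = 0.6993
Step 3: prox(x) = [2.8453, -0.6584, -2.5944]
||prox(x)|| = 3.9064
Step 4: Proximal objective.
0.5*||prox-x||^2 = 1.4112
lambda*||prox|| = 6.5628
Total = 7.974


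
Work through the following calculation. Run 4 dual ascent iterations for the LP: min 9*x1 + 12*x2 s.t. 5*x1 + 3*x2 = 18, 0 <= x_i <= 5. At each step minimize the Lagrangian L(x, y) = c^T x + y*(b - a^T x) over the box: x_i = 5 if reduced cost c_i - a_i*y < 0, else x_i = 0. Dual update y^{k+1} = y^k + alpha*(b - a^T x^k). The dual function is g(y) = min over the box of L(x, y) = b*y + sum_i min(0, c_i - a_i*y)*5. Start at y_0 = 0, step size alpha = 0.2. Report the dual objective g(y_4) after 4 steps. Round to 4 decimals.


Dual ascent for LP: min 9*x1 + 12*x2, 5*x1 + 3*x2 = 18, 0 <= x_i <= 5
Step 1: y^k = 0.0, reduced costs: (9.0, 12.0)
  x^k = (0.0, 0.0), subgradient = b - a^T x = 18.0
  y^{k+1} = 0.0 + 0.2*18.0 = 3.6
Step 2: y^k = 3.6, reduced costs: (-9.0, 1.2)
  x^k = (5.0, 0.0), subgradient = b - a^T x = -7.0
  y^{k+1} = 3.6 + 0.2*-7.0 = 2.2
Step 3: y^k = 2.2, reduced costs: (-2.0, 5.4)
  x^k = (5.0, 0.0), subgradient = b - a^T x = -7.0
  y^{k+1} = 2.2 + 0.2*-7.0 = 0.8
Step 4: y^k = 0.8, reduced costs: (5.0, 9.6)
  x^k = (0.0, 0.0), subgradient = b - a^T x = 18.0
  y^{k+1} = 0.8 + 0.2*18.0 = 4.4
Dual objective at y_4 = 4.4: reduced costs (-13.0, -1.2), box minimizer x = (5.0, 5.0)
g(y_4) = b*y + (c1 - a1*y)*x1 + (c2 - a2*y)*x2 = 18*4.4 + (-13.0)*5.0 + (-1.2)*5.0 = 79.2 - 65.0 - 6.0 = 8.2


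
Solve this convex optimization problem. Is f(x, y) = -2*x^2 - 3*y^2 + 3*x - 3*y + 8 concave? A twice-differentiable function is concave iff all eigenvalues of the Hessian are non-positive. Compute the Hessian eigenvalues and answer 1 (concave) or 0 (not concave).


The Hessian of f(x,y) = -2*x^2 - 3*y^2 + 3*x - 3*y + 8 is:
H = [[-4, 0], [0, -6]]
Trace = -4 - 6 = -10
Determinant = -4*-6 - (0)^2 = 24
Discriminant = (-10)^2 - 4*24 = 4.0
Eigenvalues: lambda_1 = -6.0, lambda_2 = -4.0
The function is concave.

1


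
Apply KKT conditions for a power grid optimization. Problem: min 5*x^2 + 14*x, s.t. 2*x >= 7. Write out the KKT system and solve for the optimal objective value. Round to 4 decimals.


Step 1: Try lambda = 0 (constraint inactive).
x_unc = -14/(2*5) = -1.4
Check: 2*-1.4 = -2.8 < 7 -- violated!
Step 2: Constraint must be active: 2*x = 7
x* = 7/2 = 3.5
lambda = (2*5*3.5 + 14)/2 = 24.5
Step 3: Compute optimal value.
f(x*) = 5*3.5^2 + 14*3.5 = 110.25


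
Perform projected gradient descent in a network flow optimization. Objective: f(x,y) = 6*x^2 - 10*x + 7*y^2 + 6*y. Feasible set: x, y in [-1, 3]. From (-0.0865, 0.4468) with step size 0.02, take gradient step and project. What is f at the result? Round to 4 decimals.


Step 1: Compute gradient at (-0.0865, 0.4468).
grad_x = 2*6*-0.0865 - 10 = -11.038
grad_y = 2*7*0.4468 + 6 = 12.2552
Step 2: Gradient step.
x_raw = -0.0865 - 0.02*-11.038 = 0.1343
y_raw = 0.4468 - 0.02*12.2552 = 0.2017
Step 3: Project onto [-1, 3].
x_proj = clip(0.1343) = 0.1343
y_proj = clip(0.2017) = 0.2017
Step 4: Evaluate f.
f(0.1343, 0.2017) = 0.2605


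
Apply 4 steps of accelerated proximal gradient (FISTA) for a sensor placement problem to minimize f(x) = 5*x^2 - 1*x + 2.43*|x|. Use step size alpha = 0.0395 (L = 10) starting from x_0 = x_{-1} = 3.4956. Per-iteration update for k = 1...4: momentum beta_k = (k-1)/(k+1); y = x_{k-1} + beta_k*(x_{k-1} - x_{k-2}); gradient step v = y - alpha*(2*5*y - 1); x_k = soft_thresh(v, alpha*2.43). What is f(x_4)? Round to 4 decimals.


FISTA on f(x) = 5*x^2 - 1*x + 2.43*|x|
L = 10, alpha = 0.0395
Iteration 1: beta = 0.0, y = 3.4956 + 0.0*(3.4956 - 3.4956) = 3.4956
  grad(y) = 33.956, v = y - alpha*grad = 2.1543
  prox(v) = soft_thresh(2.1543, 0.096) = 2.0584
Iteration 2: beta = 0.3333, y = 2.0584 + 0.3333*(2.0584 - 3.4956) = 1.5793
  grad(y) = 14.7927, v = y - alpha*grad = 0.995
  prox(v) = soft_thresh(0.995, 0.096) = 0.899
Iteration 3: beta = 0.5, y = 0.899 + 0.5*(0.899 - 2.0584) = 0.3193
  grad(y) = 2.1928, v = y - alpha*grad = 0.2327
  prox(v) = soft_thresh(0.2327, 0.096) = 0.1367
Iteration 4: beta = 0.6, y = 0.1367 + 0.6*(0.1367 - 0.899) = -0.3207
  grad(y) = -4.2069, v = y - alpha*grad = -0.1545
  prox(v) = soft_thresh(-0.1545, 0.096) = -0.0585
f(x_4) = 5*(-0.0585)^2 - 1*(-0.0585) + 2.43*|-0.0585| = 0.2179


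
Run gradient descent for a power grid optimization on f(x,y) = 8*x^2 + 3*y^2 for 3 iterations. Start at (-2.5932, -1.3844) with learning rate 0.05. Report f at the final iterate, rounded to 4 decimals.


Gradient descent on f(x,y) = 8*x^2 + 3*y^2.
Starting point: (-2.5932, -1.3844), alpha = 0.05
Step 1: grad_x = 2*8*-2.5932 = -41.4912, grad_y = 2*3*-1.3844 = -8.3064
  x_1 = -2.5932 - 0.05*-41.4912 = -0.5186
  y_1 = -1.3844 - 0.05*-8.3064 = -0.9691
Step 2: grad_x = 2*8*-0.5186 = -8.2982, grad_y = 2*3*-0.9691 = -5.8145
  x_2 = -0.5186 - 0.05*-8.2982 = -0.1037
  y_2 = -0.9691 - 0.05*-5.8145 = -0.6784
Step 3: grad_x = 2*8*-0.1037 = -1.6596, grad_y = 2*3*-0.6784 = -4.0701
  x_3 = -0.1037 - 0.05*-1.6596 = -0.0207
  y_3 = -0.6784 - 0.05*-4.0701 = -0.4748
f(-0.0207, -0.4748) = 8*(-0.0207)^2 + 3*(-0.4748)^2 = 0.6799


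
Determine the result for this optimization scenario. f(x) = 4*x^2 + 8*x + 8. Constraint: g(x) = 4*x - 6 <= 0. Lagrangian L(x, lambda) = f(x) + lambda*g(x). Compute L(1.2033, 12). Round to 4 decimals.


Step 1: Evaluate f(x).
f(1.2033) = 4*1.2033^2 + 8*1.2033 + 8 = 23.4181
Step 2: Evaluate g(x).
g(1.2033) = 4*1.2033 - 6 = -1.1868
Step 3: Compute Lagrangian.
L = 23.4181 + 12*-1.1868 = 9.1765


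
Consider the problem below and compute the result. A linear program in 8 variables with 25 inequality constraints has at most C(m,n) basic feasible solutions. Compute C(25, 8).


Each vertex corresponds to some choice of n active constraints out of m, so the number of vertices is at most C(m, n) = m! / (n!(m-n)!).
m = 25, n = 8
Numerator: 25 * 24 * 23 * 22 * 21 * 20 * 19 * 18
Denominator: 8! = 40320
C(25, 8) = 1081575


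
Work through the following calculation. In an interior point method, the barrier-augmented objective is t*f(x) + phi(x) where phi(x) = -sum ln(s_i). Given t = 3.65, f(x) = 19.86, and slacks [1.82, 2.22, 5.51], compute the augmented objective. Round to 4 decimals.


Step 1: Compute log-barrier.
ln values: [0.5988, 0.7975, 1.7066]
phi = -(0.5988 + 0.7975 + 1.7066) = -3.1029
Step 2: Compute augmented objective.
t*f(x) = 3.65*19.86 = 72.489
Total = 72.489 - 3.1029 = 69.3861


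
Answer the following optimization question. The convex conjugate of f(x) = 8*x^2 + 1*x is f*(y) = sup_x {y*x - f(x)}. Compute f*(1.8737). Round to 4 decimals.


f*(y) = sup_x {y*x - a*x^2 - b*x} = sup_x {(y-b)*x - a*x^2}
FOC: (y - b) - 2a*x = 0 => x* = (y - b)/(2a)
x* = (1.8737 - 1)/(2*8) = 0.0546
f*(1.8737) = (y-b)^2/(4a) = (1.8737 - 1)^2/(4*8)
= 0.7634/32 = 0.0239


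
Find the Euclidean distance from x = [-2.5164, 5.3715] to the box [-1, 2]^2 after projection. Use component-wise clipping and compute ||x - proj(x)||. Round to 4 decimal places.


Project each component onto [-1, 2].
clip(-2.5164) = -1.0, clip(5.3715) = 2.0
Projection = [-1.0, 2.0]
Squared diffs: [2.2995, 11.367]
Distance = sqrt(13.6665) = 3.6968


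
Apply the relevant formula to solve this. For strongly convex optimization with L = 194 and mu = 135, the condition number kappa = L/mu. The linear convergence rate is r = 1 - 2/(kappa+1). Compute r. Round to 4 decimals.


Step 1: Compute the condition number.
kappa = L/mu = 194/135 = 1.437
Step 2: Compute the convergence rate.
r = 1 - 2/(kappa + 1) = 1 - 2*mu/(L + mu) = (L - mu)/(L + mu) = 59/329 = 0.1793


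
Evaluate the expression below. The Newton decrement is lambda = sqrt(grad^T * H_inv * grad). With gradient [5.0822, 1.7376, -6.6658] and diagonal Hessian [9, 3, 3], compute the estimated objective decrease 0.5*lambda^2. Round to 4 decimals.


Step 1: H is diagonal, so H^(-1) * g = [0.5647, 0.5792, -2.2219].
Step 2: g^T H^(-1) g = sum_i g_i^2 / H_ii
  = (5.0822)^2/9 + (1.7376)^2/3 + (-6.6658)^2/3
  = 2.8699 + 1.0064 + 14.811 = 18.6872
Step 3: Objective decrease = 0.5 * g^T H^(-1) g = 9.3436


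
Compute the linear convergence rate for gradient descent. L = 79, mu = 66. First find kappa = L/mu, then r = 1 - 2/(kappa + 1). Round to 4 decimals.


Step 1: Compute the condition number.
kappa = L/mu = 79/66 = 1.197
Step 2: Compute the convergence rate.
r = 1 - 2/(kappa + 1) = 1 - 2*mu/(L + mu) = (L - mu)/(L + mu) = 13/145 = 0.0897


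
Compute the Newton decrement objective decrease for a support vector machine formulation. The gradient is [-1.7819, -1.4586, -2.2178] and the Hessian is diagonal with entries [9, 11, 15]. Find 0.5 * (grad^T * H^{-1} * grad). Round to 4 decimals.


Step 1: H is diagonal, so H^(-1) * g = [-0.198, -0.1326, -0.1479].
Step 2: g^T H^(-1) g = sum_i g_i^2 / H_ii
  = (-1.7819)^2/9 + (-1.4586)^2/11 + (-2.2178)^2/15
  = 0.3528 + 0.1934 + 0.3279 = 0.8741
Step 3: Objective decrease = 0.5 * g^T H^(-1) g = 0.4371


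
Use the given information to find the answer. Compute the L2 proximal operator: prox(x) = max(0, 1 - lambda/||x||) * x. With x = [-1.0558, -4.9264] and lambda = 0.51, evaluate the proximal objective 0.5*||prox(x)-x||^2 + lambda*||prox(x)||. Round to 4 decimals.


Step 1: Compute ||x||.
||x|| = 5.0383
Step 2: Compute scaling factor.
scale = max(0, 1 - 0.51/5.0383) = 0.8988
Step 3: prox(x) = [-0.9489, -4.4277]
||prox(x)|| = 4.5283
Step 4: Proximal objective.
0.5*||prox-x||^2 = 0.1301
lambda*||prox|| = 2.3094
Total = 2.4395


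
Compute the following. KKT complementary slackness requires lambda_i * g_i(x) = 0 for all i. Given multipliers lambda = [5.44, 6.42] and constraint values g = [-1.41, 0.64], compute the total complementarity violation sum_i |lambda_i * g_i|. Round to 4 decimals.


KKT complementary slackness check:
lambda_1 * g_1 = 5.44 * -1.41 = -7.6704
lambda_2 * g_2 = 6.42 * 0.64 = 4.1088
Total violation = 7.6704 + 4.1088 = 11.7792


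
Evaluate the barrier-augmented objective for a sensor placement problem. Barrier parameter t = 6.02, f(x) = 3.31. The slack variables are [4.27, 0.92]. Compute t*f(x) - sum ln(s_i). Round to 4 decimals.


Step 1: Compute log-barrier.
ln values: [1.4516, -0.0834]
phi = -(1.4516 - 0.0834) = -1.3682
Step 2: Compute augmented objective.
t*f(x) = 6.02*3.31 = 19.9262
Total = 19.9262 - 1.3682 = 18.558


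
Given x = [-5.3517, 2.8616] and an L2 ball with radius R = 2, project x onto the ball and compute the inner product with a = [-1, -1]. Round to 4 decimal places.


Step 1: Compute ||x|| (intermediates to 6 decimals).
||x|| = sqrt((-5.3517)^2 + 2.8616^2) = 6.068727
Step 2: Project.
Since ||x|| > R, scale = R/||x|| = 2/6.068727 = 0.329558, proj(x) = scale * x
proj(x) = [-1.763696, 0.943063]
Step 3: Dot product.
a^T * proj(x) = -1*(-1.763696) - 1*0.943063 = 0.8206


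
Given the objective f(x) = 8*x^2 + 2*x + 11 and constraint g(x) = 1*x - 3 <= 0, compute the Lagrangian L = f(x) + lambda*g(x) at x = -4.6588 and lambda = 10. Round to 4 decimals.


Step 1: Evaluate f(x).
f(-4.6588) = 8*(-4.6588)^2 + 2*(-4.6588) + 11 = 175.3177
Step 2: Evaluate g(x).
g(-4.6588) = 1*-4.6588 - 3 = -7.6588
Step 3: Compute Lagrangian.
L = 175.3177 + 10*-7.6588 = 98.7297


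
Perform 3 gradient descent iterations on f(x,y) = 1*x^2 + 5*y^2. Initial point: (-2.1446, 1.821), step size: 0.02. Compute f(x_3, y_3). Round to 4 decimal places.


Gradient descent on f(x,y) = 1*x^2 + 5*y^2.
Starting point: (-2.1446, 1.821), alpha = 0.02
Step 1: grad_x = 2*1*-2.1446 = -4.2892, grad_y = 2*5*1.821 = 18.21
  x_1 = -2.1446 - 0.02*-4.2892 = -2.0588
  y_1 = 1.821 - 0.02*18.21 = 1.4568
Step 2: grad_x = 2*1*-2.0588 = -4.1176, grad_y = 2*5*1.4568 = 14.568
  x_2 = -2.0588 - 0.02*-4.1176 = -1.9765
  y_2 = 1.4568 - 0.02*14.568 = 1.1654
Step 3: grad_x = 2*1*-1.9765 = -3.9529, grad_y = 2*5*1.1654 = 11.6544
  x_3 = -1.9765 - 0.02*-3.9529 = -1.8974
  y_3 = 1.1654 - 0.02*11.6544 = 0.9324
f(-1.8974, 0.9324) = 1*(-1.8974)^2 + 5*0.9324^2 = 7.9465
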